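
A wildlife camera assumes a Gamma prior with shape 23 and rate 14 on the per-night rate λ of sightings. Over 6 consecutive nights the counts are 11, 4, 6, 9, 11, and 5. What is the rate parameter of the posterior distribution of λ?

Total count: 11 + 4 + 6 + 9 + 11 + 5 = 46.
Total exposure: 6 nights.
Posterior: α' = 23 + 46 = 69, β' = 14 + 6 = 20.

20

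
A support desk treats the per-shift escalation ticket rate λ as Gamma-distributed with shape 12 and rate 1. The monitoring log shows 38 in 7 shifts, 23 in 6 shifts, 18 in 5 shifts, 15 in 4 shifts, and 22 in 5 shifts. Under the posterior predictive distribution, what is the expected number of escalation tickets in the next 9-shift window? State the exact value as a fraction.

Total count: 38 + 23 + 18 + 15 + 22 = 116.
Total exposure: 7 + 6 + 5 + 4 + 5 = 27 shifts.
The Gamma prior is conjugate for the Poisson rate, so λ | data ~ Gamma(12+116, 1+27) = Gamma(128, 28).
Predictive mean over a 9-shift window = T·E[λ|data] = 9·128/28 = 288/7.

288/7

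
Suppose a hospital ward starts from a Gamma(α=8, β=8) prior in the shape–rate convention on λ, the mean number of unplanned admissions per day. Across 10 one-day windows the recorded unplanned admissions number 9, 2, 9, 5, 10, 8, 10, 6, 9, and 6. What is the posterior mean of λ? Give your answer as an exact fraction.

Total count: 9 + 2 + 9 + 5 + 10 + 8 + 10 + 6 + 9 + 6 = 74.
Total exposure: 10 days.
The Gamma prior is conjugate for the Poisson rate, so λ | data ~ Gamma(8+74, 8+10) = Gamma(82, 18).
Posterior mean = α'/β' = 82/18 = 41/9.

41/9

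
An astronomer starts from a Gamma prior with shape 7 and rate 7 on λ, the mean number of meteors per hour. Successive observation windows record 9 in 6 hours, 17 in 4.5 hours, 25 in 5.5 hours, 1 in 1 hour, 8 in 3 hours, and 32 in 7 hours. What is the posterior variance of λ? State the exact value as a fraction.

99/1156

Total count: 9 + 17 + 25 + 1 + 8 + 32 = 92.
Total exposure: 6 + 4.5 + 5.5 + 1 + 3 + 7 = 27 hours.
Gamma(α, β) with Poisson data over total exposure Σt gives posterior Gamma(α+Σx, β+Σt) = Gamma(99, 34).
Posterior variance = α'/β'² = 99/1156.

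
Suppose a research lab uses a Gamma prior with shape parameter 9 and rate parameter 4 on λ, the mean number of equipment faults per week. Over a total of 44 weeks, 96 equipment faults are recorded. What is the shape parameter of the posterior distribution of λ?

Total count 96 over total exposure 44 weeks.
Gamma(α, β) with Poisson data over total exposure Σt gives posterior Gamma(α+Σx, β+Σt) = Gamma(105, 48).

105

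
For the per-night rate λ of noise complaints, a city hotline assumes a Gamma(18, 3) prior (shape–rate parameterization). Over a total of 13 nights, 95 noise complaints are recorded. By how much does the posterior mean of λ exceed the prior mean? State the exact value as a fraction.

17/16

Total count 95 over total exposure 13 nights.
By Gamma–Poisson conjugacy, the posterior is Gamma(α + Σx, β + Σt) = Gamma(18 + 95, 3 + 13) = Gamma(113, 16).
Posterior mean = 113/16 = 113/16; prior mean = 18/3 = 6. Difference = 113/16 − 6 = 17/16.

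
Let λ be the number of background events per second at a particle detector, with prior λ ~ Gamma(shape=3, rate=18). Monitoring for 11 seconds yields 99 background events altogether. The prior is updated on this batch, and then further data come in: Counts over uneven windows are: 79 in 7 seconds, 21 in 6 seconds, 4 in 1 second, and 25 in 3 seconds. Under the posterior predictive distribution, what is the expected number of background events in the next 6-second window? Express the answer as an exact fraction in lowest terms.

693/23

Total count 99 over total exposure 11 seconds.
After the first batch: Gamma(3 + 99, 18 + 11) = Gamma(102, 29).
Total count: 79 + 21 + 4 + 25 = 129.
Total exposure: 7 + 6 + 1 + 3 = 17 seconds.
After the second batch: Gamma(102 + 129, 29 + 17) = Gamma(231, 46).
Predictive mean over a 6-second window = T·E[λ|data] = 6·231/46 = 693/23.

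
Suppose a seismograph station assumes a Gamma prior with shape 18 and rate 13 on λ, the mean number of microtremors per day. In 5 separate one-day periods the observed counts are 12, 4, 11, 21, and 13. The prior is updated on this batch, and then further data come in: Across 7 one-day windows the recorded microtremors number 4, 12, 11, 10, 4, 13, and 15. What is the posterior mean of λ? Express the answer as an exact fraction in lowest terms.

Total count: 12 + 4 + 11 + 21 + 13 = 61.
Total exposure: 5 days.
After the first batch: Gamma(18 + 61, 13 + 5) = Gamma(79, 18).
Total count: 4 + 12 + 11 + 10 + 4 + 13 + 15 = 69.
Total exposure: 7 days.
After the second batch: Gamma(79 + 69, 18 + 7) = Gamma(148, 25).
Posterior mean = α'/β' = 148/25.

148/25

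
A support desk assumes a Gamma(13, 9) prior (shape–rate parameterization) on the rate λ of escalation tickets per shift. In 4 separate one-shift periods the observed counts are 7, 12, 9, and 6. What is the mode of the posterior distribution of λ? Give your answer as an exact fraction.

46/13

Total count: 7 + 12 + 9 + 6 = 34.
Total exposure: 4 shifts.
Conjugate update: add total count to the shape and total exposure to the rate, giving Gamma(47, 13).
Posterior mode = (α'−1)/β' = 46/13.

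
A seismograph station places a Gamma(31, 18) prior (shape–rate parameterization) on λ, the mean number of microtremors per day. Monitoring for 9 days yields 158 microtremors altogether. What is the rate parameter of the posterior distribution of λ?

27

Total count 158 over total exposure 9 days.
Gamma(α, β) with Poisson data over total exposure Σt gives posterior Gamma(α+Σx, β+Σt) = Gamma(189, 27).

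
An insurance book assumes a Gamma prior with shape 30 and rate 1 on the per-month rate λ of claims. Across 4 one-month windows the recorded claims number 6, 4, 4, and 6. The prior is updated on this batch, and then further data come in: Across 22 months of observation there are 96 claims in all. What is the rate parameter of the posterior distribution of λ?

Total count: 6 + 4 + 4 + 6 = 20.
Total exposure: 4 months.
After the first batch: Gamma(30 + 20, 1 + 4) = Gamma(50, 5).
Total count 96 over total exposure 22 months.
After the second batch: Gamma(50 + 96, 5 + 22) = Gamma(146, 27).

27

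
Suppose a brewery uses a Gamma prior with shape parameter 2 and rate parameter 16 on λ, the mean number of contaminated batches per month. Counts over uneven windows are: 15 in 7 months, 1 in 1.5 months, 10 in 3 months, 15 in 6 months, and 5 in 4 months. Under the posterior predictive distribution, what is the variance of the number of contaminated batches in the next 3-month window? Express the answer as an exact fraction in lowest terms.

2592/625

Total count: 15 + 1 + 10 + 15 + 5 = 46.
Total exposure: 7 + 1.5 + 3 + 6 + 4 = 21.5 months.
Conjugate update: add total count to the shape and total exposure to the rate, giving Gamma(48, 75/2).
The posterior predictive for a window of length T is Negative Binomial with variance T·α'·(β'+T)/β'² = 3·48·(81/2)/(5625/4) = 2592/625.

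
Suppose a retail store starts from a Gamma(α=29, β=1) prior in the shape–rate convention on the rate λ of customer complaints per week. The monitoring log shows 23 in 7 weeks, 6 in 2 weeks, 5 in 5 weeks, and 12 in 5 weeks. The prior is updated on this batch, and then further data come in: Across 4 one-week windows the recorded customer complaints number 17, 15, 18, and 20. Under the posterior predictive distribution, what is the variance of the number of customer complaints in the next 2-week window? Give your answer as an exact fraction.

1885/144

Total count: 23 + 6 + 5 + 12 = 46.
Total exposure: 7 + 2 + 5 + 5 = 19 weeks.
After the first batch: Gamma(29 + 46, 1 + 19) = Gamma(75, 20).
Total count: 17 + 15 + 18 + 20 = 70.
Total exposure: 4 weeks.
After the second batch: Gamma(75 + 70, 20 + 4) = Gamma(145, 24).
The posterior predictive for a window of length T is Negative Binomial with variance T·α'·(β'+T)/β'² = 2·145·26/576 = 1885/144.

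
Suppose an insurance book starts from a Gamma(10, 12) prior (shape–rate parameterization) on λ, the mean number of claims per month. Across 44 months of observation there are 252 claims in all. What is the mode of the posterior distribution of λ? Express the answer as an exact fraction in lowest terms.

261/56

Total count 252 over total exposure 44 months.
Posterior: α' = 10 + 252 = 262, β' = 12 + 44 = 56.
Posterior mode = (α'−1)/β' = 261/56.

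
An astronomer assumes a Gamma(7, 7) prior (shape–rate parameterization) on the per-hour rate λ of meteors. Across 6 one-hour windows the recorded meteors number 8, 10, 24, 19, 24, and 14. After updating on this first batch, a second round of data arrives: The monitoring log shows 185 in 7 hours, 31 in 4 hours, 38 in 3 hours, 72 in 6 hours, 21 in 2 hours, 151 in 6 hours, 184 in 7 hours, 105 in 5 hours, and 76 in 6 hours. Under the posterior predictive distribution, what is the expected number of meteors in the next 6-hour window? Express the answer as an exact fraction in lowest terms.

5814/59

Total count: 8 + 10 + 24 + 19 + 24 + 14 = 99.
Total exposure: 6 hours.
After the first batch: Gamma(7 + 99, 7 + 6) = Gamma(106, 13).
Total count: 185 + 31 + 38 + 72 + 21 + 151 + 184 + 105 + 76 = 863.
Total exposure: 7 + 4 + 3 + 6 + 2 + 6 + 7 + 5 + 6 = 46 hours.
After the second batch: Gamma(106 + 863, 13 + 46) = Gamma(969, 59).
Predictive mean over a 6-hour window = T·E[λ|data] = 6·969/59 = 5814/59.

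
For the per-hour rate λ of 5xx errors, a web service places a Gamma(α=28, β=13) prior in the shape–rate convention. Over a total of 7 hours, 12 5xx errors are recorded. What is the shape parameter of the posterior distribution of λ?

Total count 12 over total exposure 7 hours.
Posterior: α' = 28 + 12 = 40, β' = 13 + 7 = 20.

40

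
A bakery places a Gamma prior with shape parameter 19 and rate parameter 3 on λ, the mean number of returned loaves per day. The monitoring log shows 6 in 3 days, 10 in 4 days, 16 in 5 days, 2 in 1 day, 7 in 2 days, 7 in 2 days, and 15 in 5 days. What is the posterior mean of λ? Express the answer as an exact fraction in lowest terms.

Total count: 6 + 10 + 16 + 2 + 7 + 7 + 15 = 63.
Total exposure: 3 + 4 + 5 + 1 + 2 + 2 + 5 = 22 days.
Conjugate update: add total count to the shape and total exposure to the rate, giving Gamma(82, 25).
Posterior mean = α'/β' = 82/25.

82/25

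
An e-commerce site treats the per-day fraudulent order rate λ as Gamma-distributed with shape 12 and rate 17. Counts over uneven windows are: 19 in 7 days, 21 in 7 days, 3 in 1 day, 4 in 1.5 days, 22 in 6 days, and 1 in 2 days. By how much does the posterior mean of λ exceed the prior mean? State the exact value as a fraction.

Total count: 19 + 21 + 3 + 4 + 22 + 1 = 70.
Total exposure: 7 + 7 + 1 + 1.5 + 6 + 2 = 24.5 days.
Posterior: α' = 12 + 70 = 82, β' = 17 + 24.5 = 83/2.
Posterior mean = 82/(83/2) = 164/83; prior mean = 12/17 = 12/17. Difference = 164/83 − 12/17 = 1792/1411.

1792/1411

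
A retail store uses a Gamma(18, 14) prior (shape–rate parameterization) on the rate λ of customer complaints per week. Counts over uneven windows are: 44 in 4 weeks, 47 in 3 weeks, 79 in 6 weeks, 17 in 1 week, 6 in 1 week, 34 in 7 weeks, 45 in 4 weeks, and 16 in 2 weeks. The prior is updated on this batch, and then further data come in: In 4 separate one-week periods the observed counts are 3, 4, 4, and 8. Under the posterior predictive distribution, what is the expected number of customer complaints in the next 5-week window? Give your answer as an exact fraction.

1625/46

Total count: 44 + 47 + 79 + 17 + 6 + 34 + 45 + 16 = 288.
Total exposure: 4 + 3 + 6 + 1 + 1 + 7 + 4 + 2 = 28 weeks.
After the first batch: Gamma(18 + 288, 14 + 28) = Gamma(306, 42).
Total count: 3 + 4 + 4 + 8 = 19.
Total exposure: 4 weeks.
After the second batch: Gamma(306 + 19, 42 + 4) = Gamma(325, 46).
Predictive mean over a 5-week window = T·E[λ|data] = 5·325/46 = 1625/46.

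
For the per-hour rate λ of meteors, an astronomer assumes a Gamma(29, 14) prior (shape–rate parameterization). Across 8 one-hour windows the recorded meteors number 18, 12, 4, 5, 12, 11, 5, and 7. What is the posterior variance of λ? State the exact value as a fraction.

103/484

Total count: 18 + 12 + 4 + 5 + 12 + 11 + 5 + 7 = 74.
Total exposure: 8 hours.
By Gamma–Poisson conjugacy, the posterior is Gamma(α + Σx, β + Σt) = Gamma(29 + 74, 14 + 8) = Gamma(103, 22).
Posterior variance = α'/β'² = 103/484.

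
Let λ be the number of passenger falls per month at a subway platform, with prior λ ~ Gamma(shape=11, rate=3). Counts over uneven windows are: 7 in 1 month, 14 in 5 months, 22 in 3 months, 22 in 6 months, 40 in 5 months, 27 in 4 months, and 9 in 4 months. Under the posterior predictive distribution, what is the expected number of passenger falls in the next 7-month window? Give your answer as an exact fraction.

Total count: 7 + 14 + 22 + 22 + 40 + 27 + 9 = 141.
Total exposure: 1 + 5 + 3 + 6 + 5 + 4 + 4 = 28 months.
Gamma(α, β) with Poisson data over total exposure Σt gives posterior Gamma(α+Σx, β+Σt) = Gamma(152, 31).
Predictive mean over a 7-month window = T·E[λ|data] = 7·152/31 = 1064/31.

1064/31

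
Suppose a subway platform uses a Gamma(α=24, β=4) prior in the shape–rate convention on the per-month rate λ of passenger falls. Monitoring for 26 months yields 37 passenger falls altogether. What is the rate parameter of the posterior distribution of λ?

30

Total count 37 over total exposure 26 months.
Gamma(α, β) with Poisson data over total exposure Σt gives posterior Gamma(α+Σx, β+Σt) = Gamma(61, 30).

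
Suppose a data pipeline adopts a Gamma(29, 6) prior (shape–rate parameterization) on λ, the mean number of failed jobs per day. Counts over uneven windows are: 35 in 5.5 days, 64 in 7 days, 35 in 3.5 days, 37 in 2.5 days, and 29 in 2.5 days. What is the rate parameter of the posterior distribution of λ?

Total count: 35 + 64 + 35 + 37 + 29 = 200.
Total exposure: 5.5 + 7 + 3.5 + 2.5 + 2.5 = 21 days.
Posterior: α' = 29 + 200 = 229, β' = 6 + 21 = 27.

27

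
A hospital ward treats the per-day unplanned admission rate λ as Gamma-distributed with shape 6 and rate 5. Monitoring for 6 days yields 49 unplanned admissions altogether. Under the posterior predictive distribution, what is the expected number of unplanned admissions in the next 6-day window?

30

Total count 49 over total exposure 6 days.
The Gamma prior is conjugate for the Poisson rate, so λ | data ~ Gamma(6+49, 5+6) = Gamma(55, 11).
Predictive mean over a 6-day window = T·E[λ|data] = 6·55/11 = 30.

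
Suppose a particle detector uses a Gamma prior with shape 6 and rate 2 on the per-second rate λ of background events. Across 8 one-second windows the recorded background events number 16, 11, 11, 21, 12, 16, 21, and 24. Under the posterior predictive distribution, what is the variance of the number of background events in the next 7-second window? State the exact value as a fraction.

Total count: 16 + 11 + 11 + 21 + 12 + 16 + 21 + 24 = 132.
Total exposure: 8 seconds.
Gamma(α, β) with Poisson data over total exposure Σt gives posterior Gamma(α+Σx, β+Σt) = Gamma(138, 10).
The posterior predictive for a window of length T is Negative Binomial with variance T·α'·(β'+T)/β'² = 7·138·17/100 = 8211/50.

8211/50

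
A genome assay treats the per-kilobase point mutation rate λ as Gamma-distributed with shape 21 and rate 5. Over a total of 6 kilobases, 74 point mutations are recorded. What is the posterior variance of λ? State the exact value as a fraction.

95/121

Total count 74 over total exposure 6 kilobases.
The Gamma prior is conjugate for the Poisson rate, so λ | data ~ Gamma(21+74, 5+6) = Gamma(95, 11).
Posterior variance = α'/β'² = 95/121.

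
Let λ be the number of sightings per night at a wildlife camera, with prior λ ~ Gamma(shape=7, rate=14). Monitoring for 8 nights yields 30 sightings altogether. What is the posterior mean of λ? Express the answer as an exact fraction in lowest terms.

37/22

Total count 30 over total exposure 8 nights.
Conjugate update: add total count to the shape and total exposure to the rate, giving Gamma(37, 22).
Posterior mean = α'/β' = 37/22.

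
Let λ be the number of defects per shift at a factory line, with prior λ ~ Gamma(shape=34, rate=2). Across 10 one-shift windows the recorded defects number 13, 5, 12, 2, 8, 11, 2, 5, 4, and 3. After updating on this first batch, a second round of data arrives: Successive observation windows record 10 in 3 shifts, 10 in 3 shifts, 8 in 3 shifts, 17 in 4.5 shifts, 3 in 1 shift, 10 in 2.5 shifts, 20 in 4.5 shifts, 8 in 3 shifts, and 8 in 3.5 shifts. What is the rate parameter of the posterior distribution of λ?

Total count: 13 + 5 + 12 + 2 + 8 + 11 + 2 + 5 + 4 + 3 = 65.
Total exposure: 10 shifts.
After the first batch: Gamma(34 + 65, 2 + 10) = Gamma(99, 12).
Total count: 10 + 10 + 8 + 17 + 3 + 10 + 20 + 8 + 8 = 94.
Total exposure: 3 + 3 + 3 + 4.5 + 1 + 2.5 + 4.5 + 3 + 3.5 = 28 shifts.
After the second batch: Gamma(99 + 94, 12 + 28) = Gamma(193, 40).

40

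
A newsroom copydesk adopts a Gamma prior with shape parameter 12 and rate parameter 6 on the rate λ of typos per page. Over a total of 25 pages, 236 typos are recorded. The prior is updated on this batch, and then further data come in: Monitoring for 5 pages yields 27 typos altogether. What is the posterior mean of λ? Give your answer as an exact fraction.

275/36

Total count 236 over total exposure 25 pages.
After the first batch: Gamma(12 + 236, 6 + 25) = Gamma(248, 31).
Total count 27 over total exposure 5 pages.
After the second batch: Gamma(248 + 27, 31 + 5) = Gamma(275, 36).
Posterior mean = α'/β' = 275/36.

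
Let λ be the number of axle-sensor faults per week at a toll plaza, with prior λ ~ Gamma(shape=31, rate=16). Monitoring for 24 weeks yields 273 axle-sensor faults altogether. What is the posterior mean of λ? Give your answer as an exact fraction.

Total count 273 over total exposure 24 weeks.
Conjugate update: add total count to the shape and total exposure to the rate, giving Gamma(304, 40).
Posterior mean = α'/β' = 304/40 = 38/5.

38/5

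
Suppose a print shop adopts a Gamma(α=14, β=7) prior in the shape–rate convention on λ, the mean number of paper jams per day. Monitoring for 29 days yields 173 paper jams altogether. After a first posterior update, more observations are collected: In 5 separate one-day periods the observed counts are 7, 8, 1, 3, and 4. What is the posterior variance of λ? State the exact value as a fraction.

Total count 173 over total exposure 29 days.
After the first batch: Gamma(14 + 173, 7 + 29) = Gamma(187, 36).
Total count: 7 + 8 + 1 + 3 + 4 = 23.
Total exposure: 5 days.
After the second batch: Gamma(187 + 23, 36 + 5) = Gamma(210, 41).
Posterior variance = α'/β'² = 210/1681.

210/1681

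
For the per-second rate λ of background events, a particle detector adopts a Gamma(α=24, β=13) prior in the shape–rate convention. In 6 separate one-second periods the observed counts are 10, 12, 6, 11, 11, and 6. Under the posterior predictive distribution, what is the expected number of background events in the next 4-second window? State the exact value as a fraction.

320/19

Total count: 10 + 12 + 6 + 11 + 11 + 6 = 56.
Total exposure: 6 seconds.
The Gamma prior is conjugate for the Poisson rate, so λ | data ~ Gamma(24+56, 13+6) = Gamma(80, 19).
Predictive mean over a 4-second window = T·E[λ|data] = 4·80/19 = 320/19.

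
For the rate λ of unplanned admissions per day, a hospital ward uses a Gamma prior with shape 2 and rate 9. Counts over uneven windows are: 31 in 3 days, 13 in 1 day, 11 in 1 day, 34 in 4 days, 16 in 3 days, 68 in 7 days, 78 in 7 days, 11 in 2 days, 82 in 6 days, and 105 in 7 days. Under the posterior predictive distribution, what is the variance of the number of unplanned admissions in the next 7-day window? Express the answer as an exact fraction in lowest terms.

179949/2500

Total count: 31 + 13 + 11 + 34 + 16 + 68 + 78 + 11 + 82 + 105 = 449.
Total exposure: 3 + 1 + 1 + 4 + 3 + 7 + 7 + 2 + 6 + 7 = 41 days.
Conjugate update: add total count to the shape and total exposure to the rate, giving Gamma(451, 50).
The posterior predictive for a window of length T is Negative Binomial with variance T·α'·(β'+T)/β'² = 7·451·57/2500 = 179949/2500.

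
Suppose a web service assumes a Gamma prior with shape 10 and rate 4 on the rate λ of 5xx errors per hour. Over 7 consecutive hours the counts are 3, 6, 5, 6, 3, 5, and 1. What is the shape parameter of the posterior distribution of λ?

Total count: 3 + 6 + 5 + 6 + 3 + 5 + 1 = 29.
Total exposure: 7 hours.
Posterior: α' = 10 + 29 = 39, β' = 4 + 7 = 11.

39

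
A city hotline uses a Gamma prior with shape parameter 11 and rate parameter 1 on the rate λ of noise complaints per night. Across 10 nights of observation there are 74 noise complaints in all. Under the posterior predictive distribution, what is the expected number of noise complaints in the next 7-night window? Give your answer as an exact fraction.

Total count 74 over total exposure 10 nights.
Gamma(α, β) with Poisson data over total exposure Σt gives posterior Gamma(α+Σx, β+Σt) = Gamma(85, 11).
Predictive mean over a 7-night window = T·E[λ|data] = 7·85/11 = 595/11.

595/11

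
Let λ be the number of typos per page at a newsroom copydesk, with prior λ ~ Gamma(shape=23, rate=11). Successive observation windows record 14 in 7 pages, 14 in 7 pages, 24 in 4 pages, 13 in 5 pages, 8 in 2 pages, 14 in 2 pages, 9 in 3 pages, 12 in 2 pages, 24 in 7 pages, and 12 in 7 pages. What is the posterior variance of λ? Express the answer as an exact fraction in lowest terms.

Total count: 14 + 14 + 24 + 13 + 8 + 14 + 9 + 12 + 24 + 12 = 144.
Total exposure: 7 + 7 + 4 + 5 + 2 + 2 + 3 + 2 + 7 + 7 = 46 pages.
Posterior: α' = 23 + 144 = 167, β' = 11 + 46 = 57.
Posterior variance = α'/β'² = 167/3249.

167/3249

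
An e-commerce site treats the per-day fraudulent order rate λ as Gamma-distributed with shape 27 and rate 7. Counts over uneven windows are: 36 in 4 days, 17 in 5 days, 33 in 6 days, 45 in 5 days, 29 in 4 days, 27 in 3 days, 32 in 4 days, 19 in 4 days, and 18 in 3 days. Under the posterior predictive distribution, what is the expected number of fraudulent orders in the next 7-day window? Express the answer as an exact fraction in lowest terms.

Total count: 36 + 17 + 33 + 45 + 29 + 27 + 32 + 19 + 18 = 256.
Total exposure: 4 + 5 + 6 + 5 + 4 + 3 + 4 + 4 + 3 = 38 days.
Conjugate update: add total count to the shape and total exposure to the rate, giving Gamma(283, 45).
Predictive mean over a 7-day window = T·E[λ|data] = 7·283/45 = 1981/45.

1981/45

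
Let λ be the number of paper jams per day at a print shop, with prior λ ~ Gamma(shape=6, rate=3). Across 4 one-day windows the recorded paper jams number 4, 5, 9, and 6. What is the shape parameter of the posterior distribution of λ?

30

Total count: 4 + 5 + 9 + 6 = 24.
Total exposure: 4 days.
By Gamma–Poisson conjugacy, the posterior is Gamma(α + Σx, β + Σt) = Gamma(6 + 24, 3 + 4) = Gamma(30, 7).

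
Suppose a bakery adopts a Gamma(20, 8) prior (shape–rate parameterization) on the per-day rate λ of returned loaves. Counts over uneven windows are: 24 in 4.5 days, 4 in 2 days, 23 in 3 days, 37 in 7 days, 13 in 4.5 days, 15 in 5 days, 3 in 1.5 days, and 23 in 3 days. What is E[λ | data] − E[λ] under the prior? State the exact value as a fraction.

263/154

Total count: 24 + 4 + 23 + 37 + 13 + 15 + 3 + 23 = 142.
Total exposure: 4.5 + 2 + 3 + 7 + 4.5 + 5 + 1.5 + 3 = 30.5 days.
Conjugate update: add total count to the shape and total exposure to the rate, giving Gamma(162, 77/2).
Posterior mean = 162/(77/2) = 324/77; prior mean = 20/8 = 5/2. Difference = 324/77 − 5/2 = 263/154.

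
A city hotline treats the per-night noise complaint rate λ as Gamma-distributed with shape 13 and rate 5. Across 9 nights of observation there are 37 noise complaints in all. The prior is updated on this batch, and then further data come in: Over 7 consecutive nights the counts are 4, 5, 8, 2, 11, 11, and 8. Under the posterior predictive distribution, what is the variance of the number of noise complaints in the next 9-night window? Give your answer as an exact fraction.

Total count 37 over total exposure 9 nights.
After the first batch: Gamma(13 + 37, 5 + 9) = Gamma(50, 14).
Total count: 4 + 5 + 8 + 2 + 11 + 11 + 8 = 49.
Total exposure: 7 nights.
After the second batch: Gamma(50 + 49, 14 + 7) = Gamma(99, 21).
The posterior predictive for a window of length T is Negative Binomial with variance T·α'·(β'+T)/β'² = 9·99·30/441 = 2970/49.

2970/49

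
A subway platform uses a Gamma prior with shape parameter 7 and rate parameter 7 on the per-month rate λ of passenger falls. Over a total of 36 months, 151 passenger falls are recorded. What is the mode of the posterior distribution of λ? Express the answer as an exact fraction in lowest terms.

Total count 151 over total exposure 36 months.
By Gamma–Poisson conjugacy, the posterior is Gamma(α + Σx, β + Σt) = Gamma(7 + 151, 7 + 36) = Gamma(158, 43).
Posterior mode = (α'−1)/β' = 157/43.

157/43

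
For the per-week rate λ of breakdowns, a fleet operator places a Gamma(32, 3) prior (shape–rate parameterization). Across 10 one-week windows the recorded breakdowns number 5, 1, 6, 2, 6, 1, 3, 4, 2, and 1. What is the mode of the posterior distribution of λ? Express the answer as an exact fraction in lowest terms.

62/13

Total count: 5 + 1 + 6 + 2 + 6 + 1 + 3 + 4 + 2 + 1 = 31.
Total exposure: 10 weeks.
By Gamma–Poisson conjugacy, the posterior is Gamma(α + Σx, β + Σt) = Gamma(32 + 31, 3 + 10) = Gamma(63, 13).
Posterior mode = (α'−1)/β' = 62/13.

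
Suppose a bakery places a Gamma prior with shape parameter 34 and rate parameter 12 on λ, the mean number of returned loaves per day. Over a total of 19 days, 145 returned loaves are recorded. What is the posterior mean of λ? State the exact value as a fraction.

Total count 145 over total exposure 19 days.
Conjugate update: add total count to the shape and total exposure to the rate, giving Gamma(179, 31).
Posterior mean = α'/β' = 179/31.

179/31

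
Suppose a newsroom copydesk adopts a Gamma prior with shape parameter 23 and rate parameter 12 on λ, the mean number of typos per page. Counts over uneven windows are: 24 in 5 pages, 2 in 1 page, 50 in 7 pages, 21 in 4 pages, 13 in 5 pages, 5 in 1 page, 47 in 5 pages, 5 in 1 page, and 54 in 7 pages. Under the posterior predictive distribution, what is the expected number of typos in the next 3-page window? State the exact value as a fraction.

Total count: 24 + 2 + 50 + 21 + 13 + 5 + 47 + 5 + 54 = 221.
Total exposure: 5 + 1 + 7 + 4 + 5 + 1 + 5 + 1 + 7 = 36 pages.
By Gamma–Poisson conjugacy, the posterior is Gamma(α + Σx, β + Σt) = Gamma(23 + 221, 12 + 36) = Gamma(244, 48).
Predictive mean over a 3-page window = T·E[λ|data] = 3·244/48 = 61/4.

61/4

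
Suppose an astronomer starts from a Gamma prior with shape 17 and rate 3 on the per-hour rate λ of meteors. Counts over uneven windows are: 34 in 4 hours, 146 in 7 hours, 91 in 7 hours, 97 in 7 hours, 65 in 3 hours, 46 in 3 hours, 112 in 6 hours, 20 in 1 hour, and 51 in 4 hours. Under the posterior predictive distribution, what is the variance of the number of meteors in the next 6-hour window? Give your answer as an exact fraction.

Total count: 34 + 146 + 91 + 97 + 65 + 46 + 112 + 20 + 51 = 662.
Total exposure: 4 + 7 + 7 + 7 + 3 + 3 + 6 + 1 + 4 = 42 hours.
By Gamma–Poisson conjugacy, the posterior is Gamma(α + Σx, β + Σt) = Gamma(17 + 662, 3 + 42) = Gamma(679, 45).
The posterior predictive for a window of length T is Negative Binomial with variance T·α'·(β'+T)/β'² = 6·679·51/2025 = 23086/225.

23086/225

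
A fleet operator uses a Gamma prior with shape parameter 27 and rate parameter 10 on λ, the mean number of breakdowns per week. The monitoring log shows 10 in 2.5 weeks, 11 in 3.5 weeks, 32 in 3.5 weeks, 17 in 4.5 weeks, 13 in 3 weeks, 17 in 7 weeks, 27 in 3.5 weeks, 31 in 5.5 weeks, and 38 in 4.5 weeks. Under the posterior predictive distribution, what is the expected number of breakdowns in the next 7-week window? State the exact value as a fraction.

Total count: 10 + 11 + 32 + 17 + 13 + 17 + 27 + 31 + 38 = 196.
Total exposure: 2.5 + 3.5 + 3.5 + 4.5 + 3 + 7 + 3.5 + 5.5 + 4.5 = 37.5 weeks.
Posterior: α' = 27 + 196 = 223, β' = 10 + 37.5 = 95/2.
Predictive mean over a 7-week window = T·E[λ|data] = 7·223/(95/2) = 3122/95.

3122/95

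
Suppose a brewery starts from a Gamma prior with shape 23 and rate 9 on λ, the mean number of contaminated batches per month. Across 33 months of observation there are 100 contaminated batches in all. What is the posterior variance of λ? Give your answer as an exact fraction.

41/588

Total count 100 over total exposure 33 months.
Gamma(α, β) with Poisson data over total exposure Σt gives posterior Gamma(α+Σx, β+Σt) = Gamma(123, 42).
Posterior variance = α'/β'² = 123/1764 = 41/588.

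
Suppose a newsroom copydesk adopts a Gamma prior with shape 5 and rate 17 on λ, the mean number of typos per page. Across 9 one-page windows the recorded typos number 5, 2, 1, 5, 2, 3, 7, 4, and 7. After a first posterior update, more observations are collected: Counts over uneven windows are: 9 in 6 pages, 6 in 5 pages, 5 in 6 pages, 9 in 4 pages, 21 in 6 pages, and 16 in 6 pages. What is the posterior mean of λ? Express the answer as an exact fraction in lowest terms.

Total count: 5 + 2 + 1 + 5 + 2 + 3 + 7 + 4 + 7 = 36.
Total exposure: 9 pages.
After the first batch: Gamma(5 + 36, 17 + 9) = Gamma(41, 26).
Total count: 9 + 6 + 5 + 9 + 21 + 16 = 66.
Total exposure: 6 + 5 + 6 + 4 + 6 + 6 = 33 pages.
After the second batch: Gamma(41 + 66, 26 + 33) = Gamma(107, 59).
Posterior mean = α'/β' = 107/59.

107/59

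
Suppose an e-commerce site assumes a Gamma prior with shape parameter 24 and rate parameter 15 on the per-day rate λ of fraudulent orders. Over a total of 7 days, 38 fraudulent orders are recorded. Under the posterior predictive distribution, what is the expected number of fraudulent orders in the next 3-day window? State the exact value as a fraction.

Total count 38 over total exposure 7 days.
By Gamma–Poisson conjugacy, the posterior is Gamma(α + Σx, β + Σt) = Gamma(24 + 38, 15 + 7) = Gamma(62, 22).
Predictive mean over a 3-day window = T·E[λ|data] = 3·62/22 = 93/11.

93/11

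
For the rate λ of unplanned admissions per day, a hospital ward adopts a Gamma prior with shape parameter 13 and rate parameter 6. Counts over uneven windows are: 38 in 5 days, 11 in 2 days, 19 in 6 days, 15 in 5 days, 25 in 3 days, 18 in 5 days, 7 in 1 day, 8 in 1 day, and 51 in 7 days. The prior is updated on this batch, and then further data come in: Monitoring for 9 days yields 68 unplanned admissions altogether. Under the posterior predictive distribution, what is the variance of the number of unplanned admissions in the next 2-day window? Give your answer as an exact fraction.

7098/625

Total count: 38 + 11 + 19 + 15 + 25 + 18 + 7 + 8 + 51 = 192.
Total exposure: 5 + 2 + 6 + 5 + 3 + 5 + 1 + 1 + 7 = 35 days.
After the first batch: Gamma(13 + 192, 6 + 35) = Gamma(205, 41).
Total count 68 over total exposure 9 days.
After the second batch: Gamma(205 + 68, 41 + 9) = Gamma(273, 50).
The posterior predictive for a window of length T is Negative Binomial with variance T·α'·(β'+T)/β'² = 2·273·52/2500 = 7098/625.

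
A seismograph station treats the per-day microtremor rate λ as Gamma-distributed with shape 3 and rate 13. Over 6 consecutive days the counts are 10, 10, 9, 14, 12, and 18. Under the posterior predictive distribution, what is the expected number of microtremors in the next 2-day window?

Total count: 10 + 10 + 9 + 14 + 12 + 18 = 73.
Total exposure: 6 days.
Posterior: α' = 3 + 73 = 76, β' = 13 + 6 = 19.
Predictive mean over a 2-day window = T·E[λ|data] = 2·76/19 = 8.

8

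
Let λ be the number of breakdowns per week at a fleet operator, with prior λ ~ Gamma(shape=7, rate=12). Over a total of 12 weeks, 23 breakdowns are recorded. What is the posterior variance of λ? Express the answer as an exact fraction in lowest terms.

Total count 23 over total exposure 12 weeks.
By Gamma–Poisson conjugacy, the posterior is Gamma(α + Σx, β + Σt) = Gamma(7 + 23, 12 + 12) = Gamma(30, 24).
Posterior variance = α'/β'² = 30/576 = 5/96.

5/96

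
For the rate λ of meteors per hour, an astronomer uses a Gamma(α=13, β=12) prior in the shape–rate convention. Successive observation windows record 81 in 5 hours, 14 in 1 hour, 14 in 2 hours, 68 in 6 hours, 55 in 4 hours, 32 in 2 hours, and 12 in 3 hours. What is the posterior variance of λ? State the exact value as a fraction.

Total count: 81 + 14 + 14 + 68 + 55 + 32 + 12 = 276.
Total exposure: 5 + 1 + 2 + 6 + 4 + 2 + 3 = 23 hours.
By Gamma–Poisson conjugacy, the posterior is Gamma(α + Σx, β + Σt) = Gamma(13 + 276, 12 + 23) = Gamma(289, 35).
Posterior variance = α'/β'² = 289/1225.

289/1225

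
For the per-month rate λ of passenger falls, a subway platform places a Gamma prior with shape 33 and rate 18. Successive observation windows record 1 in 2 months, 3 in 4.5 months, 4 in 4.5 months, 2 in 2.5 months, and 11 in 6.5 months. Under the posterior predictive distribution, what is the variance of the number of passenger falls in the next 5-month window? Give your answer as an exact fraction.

5805/722

Total count: 1 + 3 + 4 + 2 + 11 = 21.
Total exposure: 2 + 4.5 + 4.5 + 2.5 + 6.5 = 20 months.
Gamma(α, β) with Poisson data over total exposure Σt gives posterior Gamma(α+Σx, β+Σt) = Gamma(54, 38).
The posterior predictive for a window of length T is Negative Binomial with variance T·α'·(β'+T)/β'² = 5·54·43/1444 = 5805/722.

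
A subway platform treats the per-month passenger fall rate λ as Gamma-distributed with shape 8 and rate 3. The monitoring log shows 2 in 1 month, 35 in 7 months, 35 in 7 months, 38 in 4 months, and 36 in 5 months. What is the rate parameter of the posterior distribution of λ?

27

Total count: 2 + 35 + 35 + 38 + 36 = 146.
Total exposure: 1 + 7 + 7 + 4 + 5 = 24 months.
Posterior: α' = 8 + 146 = 154, β' = 3 + 24 = 27.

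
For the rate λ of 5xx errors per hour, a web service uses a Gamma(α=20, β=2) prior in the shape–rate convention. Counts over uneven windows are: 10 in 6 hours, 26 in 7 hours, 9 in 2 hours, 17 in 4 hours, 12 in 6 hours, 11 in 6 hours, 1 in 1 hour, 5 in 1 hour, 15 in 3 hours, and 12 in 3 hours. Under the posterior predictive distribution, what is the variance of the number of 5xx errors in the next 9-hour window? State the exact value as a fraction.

62100/1681

Total count: 10 + 26 + 9 + 17 + 12 + 11 + 1 + 5 + 15 + 12 = 118.
Total exposure: 6 + 7 + 2 + 4 + 6 + 6 + 1 + 1 + 3 + 3 = 39 hours.
Posterior: α' = 20 + 118 = 138, β' = 2 + 39 = 41.
The posterior predictive for a window of length T is Negative Binomial with variance T·α'·(β'+T)/β'² = 9·138·50/1681 = 62100/1681.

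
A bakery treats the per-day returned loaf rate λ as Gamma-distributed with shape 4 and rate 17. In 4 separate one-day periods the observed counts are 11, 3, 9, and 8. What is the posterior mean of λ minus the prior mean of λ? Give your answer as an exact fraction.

73/51

Total count: 11 + 3 + 9 + 8 = 31.
Total exposure: 4 days.
Posterior: α' = 4 + 31 = 35, β' = 17 + 4 = 21.
Posterior mean = 35/21 = 5/3; prior mean = 4/17 = 4/17. Difference = 5/3 − 4/17 = 73/51.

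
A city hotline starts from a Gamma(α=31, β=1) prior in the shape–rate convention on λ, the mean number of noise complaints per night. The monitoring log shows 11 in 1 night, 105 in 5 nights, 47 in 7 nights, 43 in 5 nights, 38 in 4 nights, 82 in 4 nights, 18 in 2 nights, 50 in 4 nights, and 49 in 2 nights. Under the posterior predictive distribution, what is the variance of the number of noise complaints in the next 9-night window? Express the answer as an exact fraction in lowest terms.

Total count: 11 + 105 + 47 + 43 + 38 + 82 + 18 + 50 + 49 = 443.
Total exposure: 1 + 5 + 7 + 5 + 4 + 4 + 2 + 4 + 2 = 34 nights.
By Gamma–Poisson conjugacy, the posterior is Gamma(α + Σx, β + Σt) = Gamma(31 + 443, 1 + 34) = Gamma(474, 35).
The posterior predictive for a window of length T is Negative Binomial with variance T·α'·(β'+T)/β'² = 9·474·44/1225 = 187704/1225.

187704/1225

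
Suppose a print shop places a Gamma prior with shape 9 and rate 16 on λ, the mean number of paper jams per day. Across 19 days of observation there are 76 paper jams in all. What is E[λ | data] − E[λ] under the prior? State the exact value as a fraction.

Total count 76 over total exposure 19 days.
Conjugate update: add total count to the shape and total exposure to the rate, giving Gamma(85, 35).
Posterior mean = 85/35 = 17/7; prior mean = 9/16 = 9/16. Difference = 17/7 − 9/16 = 209/112.

209/112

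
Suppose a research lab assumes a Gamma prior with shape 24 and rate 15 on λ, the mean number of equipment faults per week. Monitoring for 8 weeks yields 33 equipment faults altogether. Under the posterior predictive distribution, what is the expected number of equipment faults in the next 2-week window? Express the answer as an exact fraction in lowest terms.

Total count 33 over total exposure 8 weeks.
Conjugate update: add total count to the shape and total exposure to the rate, giving Gamma(57, 23).
Predictive mean over a 2-week window = T·E[λ|data] = 2·57/23 = 114/23.

114/23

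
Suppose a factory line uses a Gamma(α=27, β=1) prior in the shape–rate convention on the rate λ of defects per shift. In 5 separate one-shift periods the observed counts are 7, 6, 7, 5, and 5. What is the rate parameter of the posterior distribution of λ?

6

Total count: 7 + 6 + 7 + 5 + 5 = 30.
Total exposure: 5 shifts.
Gamma(α, β) with Poisson data over total exposure Σt gives posterior Gamma(α+Σx, β+Σt) = Gamma(57, 6).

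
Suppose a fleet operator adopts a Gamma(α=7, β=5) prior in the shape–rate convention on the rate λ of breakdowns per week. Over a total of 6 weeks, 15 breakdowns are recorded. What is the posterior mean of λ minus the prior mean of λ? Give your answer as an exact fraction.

Total count 15 over total exposure 6 weeks.
Conjugate update: add total count to the shape and total exposure to the rate, giving Gamma(22, 11).
Posterior mean = 22/11 = 2; prior mean = 7/5 = 7/5. Difference = 2 − 7/5 = 3/5.

3/5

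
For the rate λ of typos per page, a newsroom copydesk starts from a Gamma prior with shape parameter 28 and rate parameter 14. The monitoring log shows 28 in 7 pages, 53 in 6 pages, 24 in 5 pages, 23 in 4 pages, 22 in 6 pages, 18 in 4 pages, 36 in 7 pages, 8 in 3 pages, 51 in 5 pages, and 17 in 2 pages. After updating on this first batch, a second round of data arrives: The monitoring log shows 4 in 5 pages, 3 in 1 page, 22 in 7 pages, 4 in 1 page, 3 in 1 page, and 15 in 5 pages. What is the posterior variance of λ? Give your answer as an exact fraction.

Total count: 28 + 53 + 24 + 23 + 22 + 18 + 36 + 8 + 51 + 17 = 280.
Total exposure: 7 + 6 + 5 + 4 + 6 + 4 + 7 + 3 + 5 + 2 = 49 pages.
After the first batch: Gamma(28 + 280, 14 + 49) = Gamma(308, 63).
Total count: 4 + 3 + 22 + 4 + 3 + 15 = 51.
Total exposure: 5 + 1 + 7 + 1 + 1 + 5 = 20 pages.
After the second batch: Gamma(308 + 51, 63 + 20) = Gamma(359, 83).
Posterior variance = α'/β'² = 359/6889.

359/6889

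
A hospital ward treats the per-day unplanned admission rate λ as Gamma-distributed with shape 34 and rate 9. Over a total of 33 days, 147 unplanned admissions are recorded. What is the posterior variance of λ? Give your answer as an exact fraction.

Total count 147 over total exposure 33 days.
The Gamma prior is conjugate for the Poisson rate, so λ | data ~ Gamma(34+147, 9+33) = Gamma(181, 42).
Posterior variance = α'/β'² = 181/1764.

181/1764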